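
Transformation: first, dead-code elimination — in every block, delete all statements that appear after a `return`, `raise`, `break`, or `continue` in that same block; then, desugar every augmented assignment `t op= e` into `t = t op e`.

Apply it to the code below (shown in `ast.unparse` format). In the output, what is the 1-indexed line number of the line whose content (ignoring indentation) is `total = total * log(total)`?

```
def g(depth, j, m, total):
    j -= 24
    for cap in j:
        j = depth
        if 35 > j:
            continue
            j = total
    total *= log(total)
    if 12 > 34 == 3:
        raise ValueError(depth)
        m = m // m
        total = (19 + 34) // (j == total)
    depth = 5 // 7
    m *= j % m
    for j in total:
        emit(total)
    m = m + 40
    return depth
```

Transformed code:
def g(depth, j, m, total):
    j = j - 24
    for cap in j:
        j = depth
        if 35 > j:
            continue
    total = total * log(total)
    if 12 > 34 == 3:
        raise ValueError(depth)
    depth = 5 // 7
    m = m * (j % m)
    for j in total:
        emit(total)
    m = m + 40
    return depth

7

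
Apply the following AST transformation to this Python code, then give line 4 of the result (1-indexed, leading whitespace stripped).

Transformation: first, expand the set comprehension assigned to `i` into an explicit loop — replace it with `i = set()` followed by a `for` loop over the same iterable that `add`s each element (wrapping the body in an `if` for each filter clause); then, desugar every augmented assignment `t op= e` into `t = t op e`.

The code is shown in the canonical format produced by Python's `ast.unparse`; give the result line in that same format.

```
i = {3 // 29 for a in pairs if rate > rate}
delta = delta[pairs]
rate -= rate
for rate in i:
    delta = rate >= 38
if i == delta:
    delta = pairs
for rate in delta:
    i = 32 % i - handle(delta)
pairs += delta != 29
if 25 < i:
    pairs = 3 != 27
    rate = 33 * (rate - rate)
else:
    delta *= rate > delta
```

i.add(3 // 29)

Transformed code:
i = set()
for a in pairs:
    if rate > rate:
        i.add(3 // 29)
delta = delta[pairs]
rate = rate - rate
for rate in i:
    delta = rate >= 38
if i == delta:
    delta = pairs
for rate in delta:
    i = 32 % i - handle(delta)
pairs = pairs + (delta != 29)
if 25 < i:
    pairs = 3 != 27
    rate = 33 * (rate - rate)
else:
    delta = delta * (rate > delta)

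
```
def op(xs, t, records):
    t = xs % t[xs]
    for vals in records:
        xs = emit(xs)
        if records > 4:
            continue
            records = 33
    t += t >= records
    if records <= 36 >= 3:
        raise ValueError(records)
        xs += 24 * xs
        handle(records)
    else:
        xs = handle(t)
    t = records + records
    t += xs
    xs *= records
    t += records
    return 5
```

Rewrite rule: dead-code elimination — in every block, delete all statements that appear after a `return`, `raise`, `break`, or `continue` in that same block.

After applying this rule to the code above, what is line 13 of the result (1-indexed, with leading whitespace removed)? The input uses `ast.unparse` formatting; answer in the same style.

Transformed code:
def op(xs, t, records):
    t = xs % t[xs]
    for vals in records:
        xs = emit(xs)
        if records > 4:
            continue
    t += t >= records
    if records <= 36 >= 3:
        raise ValueError(records)
    else:
        xs = handle(t)
    t = records + records
    t += xs
    xs *= records
    t += records
    return 5

t += xs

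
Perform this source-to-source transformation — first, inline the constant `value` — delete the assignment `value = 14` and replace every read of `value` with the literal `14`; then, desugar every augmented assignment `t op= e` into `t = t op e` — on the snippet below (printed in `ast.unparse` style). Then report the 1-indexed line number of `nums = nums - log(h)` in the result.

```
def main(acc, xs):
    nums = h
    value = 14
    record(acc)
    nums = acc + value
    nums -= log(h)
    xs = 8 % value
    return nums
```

Transformed code:
def main(acc, xs):
    nums = h
    record(acc)
    nums = acc + 14
    nums = nums - log(h)
    xs = 8 % 14
    return nums

5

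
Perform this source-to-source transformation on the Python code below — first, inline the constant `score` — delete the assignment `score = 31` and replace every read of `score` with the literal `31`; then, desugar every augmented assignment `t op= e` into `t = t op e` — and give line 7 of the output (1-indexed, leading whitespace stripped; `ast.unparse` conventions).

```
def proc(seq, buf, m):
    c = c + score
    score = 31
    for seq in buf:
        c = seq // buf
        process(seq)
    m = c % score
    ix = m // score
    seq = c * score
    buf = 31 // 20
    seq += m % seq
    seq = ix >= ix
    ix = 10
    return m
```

Transformed code:
def proc(seq, buf, m):
    c = c + 31
    for seq in buf:
        c = seq // buf
        process(seq)
    m = c % 31
    ix = m // 31
    seq = c * 31
    buf = 31 // 20
    seq = seq + m % seq
    seq = ix >= ix
    ix = 10
    return m

ix = m // 31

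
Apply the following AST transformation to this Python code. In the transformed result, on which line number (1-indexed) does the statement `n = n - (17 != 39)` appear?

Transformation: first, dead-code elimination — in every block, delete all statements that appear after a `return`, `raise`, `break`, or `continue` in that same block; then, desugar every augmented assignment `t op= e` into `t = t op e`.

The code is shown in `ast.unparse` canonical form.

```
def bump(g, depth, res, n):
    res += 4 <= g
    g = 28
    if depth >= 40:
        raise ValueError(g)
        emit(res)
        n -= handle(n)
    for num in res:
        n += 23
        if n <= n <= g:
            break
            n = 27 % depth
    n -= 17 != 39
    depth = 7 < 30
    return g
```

Transformed code:
def bump(g, depth, res, n):
    res = res + (4 <= g)
    g = 28
    if depth >= 40:
        raise ValueError(g)
    for num in res:
        n = n + 23
        if n <= n <= g:
            break
    n = n - (17 != 39)
    depth = 7 < 30
    return g

10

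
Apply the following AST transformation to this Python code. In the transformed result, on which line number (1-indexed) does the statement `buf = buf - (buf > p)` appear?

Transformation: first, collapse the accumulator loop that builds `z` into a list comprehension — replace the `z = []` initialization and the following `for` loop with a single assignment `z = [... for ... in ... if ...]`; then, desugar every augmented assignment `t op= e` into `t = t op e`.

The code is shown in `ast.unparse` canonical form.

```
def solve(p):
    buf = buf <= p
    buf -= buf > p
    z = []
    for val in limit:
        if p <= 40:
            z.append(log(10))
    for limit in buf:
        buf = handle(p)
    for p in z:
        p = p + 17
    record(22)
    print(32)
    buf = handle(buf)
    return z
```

Transformed code:
def solve(p):
    buf = buf <= p
    buf = buf - (buf > p)
    z = [log(10) for val in limit if p <= 40]
    for limit in buf:
        buf = handle(p)
    for p in z:
        p = p + 17
    record(22)
    print(32)
    buf = handle(buf)
    return z

3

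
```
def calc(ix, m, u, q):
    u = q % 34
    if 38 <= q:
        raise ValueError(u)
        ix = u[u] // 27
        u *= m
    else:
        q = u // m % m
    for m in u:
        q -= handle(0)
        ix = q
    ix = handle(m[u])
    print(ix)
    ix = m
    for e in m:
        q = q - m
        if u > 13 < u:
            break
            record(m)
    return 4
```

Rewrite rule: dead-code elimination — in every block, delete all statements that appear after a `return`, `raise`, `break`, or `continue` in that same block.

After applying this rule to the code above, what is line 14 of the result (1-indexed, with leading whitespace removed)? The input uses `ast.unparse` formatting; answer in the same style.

q = q - m

Transformed code:
def calc(ix, m, u, q):
    u = q % 34
    if 38 <= q:
        raise ValueError(u)
    else:
        q = u // m % m
    for m in u:
        q -= handle(0)
        ix = q
    ix = handle(m[u])
    print(ix)
    ix = m
    for e in m:
        q = q - m
        if u > 13 < u:
            break
    return 4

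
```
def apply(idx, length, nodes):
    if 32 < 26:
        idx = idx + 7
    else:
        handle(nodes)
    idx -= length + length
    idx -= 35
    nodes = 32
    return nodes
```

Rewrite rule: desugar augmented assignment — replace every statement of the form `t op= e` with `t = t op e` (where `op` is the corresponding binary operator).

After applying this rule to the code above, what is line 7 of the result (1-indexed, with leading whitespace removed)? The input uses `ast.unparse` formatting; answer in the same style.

Transformed code:
def apply(idx, length, nodes):
    if 32 < 26:
        idx = idx + 7
    else:
        handle(nodes)
    idx = idx - (length + length)
    idx = idx - 35
    nodes = 32
    return nodes

idx = idx - 35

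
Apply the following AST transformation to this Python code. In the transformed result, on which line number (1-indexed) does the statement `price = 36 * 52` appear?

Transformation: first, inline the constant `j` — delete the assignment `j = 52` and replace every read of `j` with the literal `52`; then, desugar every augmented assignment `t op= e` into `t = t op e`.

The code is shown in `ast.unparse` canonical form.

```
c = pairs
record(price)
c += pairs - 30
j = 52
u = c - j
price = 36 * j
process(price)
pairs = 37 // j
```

5

Transformed code:
c = pairs
record(price)
c = c + (pairs - 30)
u = c - 52
price = 36 * 52
process(price)
pairs = 37 // 52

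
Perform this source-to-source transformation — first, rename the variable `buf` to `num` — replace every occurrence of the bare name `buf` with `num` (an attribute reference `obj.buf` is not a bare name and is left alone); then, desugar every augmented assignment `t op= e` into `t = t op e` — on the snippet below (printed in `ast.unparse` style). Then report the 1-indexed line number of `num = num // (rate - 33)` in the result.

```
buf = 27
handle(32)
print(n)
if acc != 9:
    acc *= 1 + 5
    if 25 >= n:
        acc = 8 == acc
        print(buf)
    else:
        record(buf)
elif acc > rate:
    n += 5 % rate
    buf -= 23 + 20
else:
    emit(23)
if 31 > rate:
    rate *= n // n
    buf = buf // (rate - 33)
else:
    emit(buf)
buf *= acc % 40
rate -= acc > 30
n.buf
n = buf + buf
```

18

Transformed code:
num = 27
handle(32)
print(n)
if acc != 9:
    acc = acc * (1 + 5)
    if 25 >= n:
        acc = 8 == acc
        print(num)
    else:
        record(num)
elif acc > rate:
    n = n + 5 % rate
    num = num - (23 + 20)
else:
    emit(23)
if 31 > rate:
    rate = rate * (n // n)
    num = num // (rate - 33)
else:
    emit(num)
num = num * (acc % 40)
rate = rate - (acc > 30)
n.buf
n = num + num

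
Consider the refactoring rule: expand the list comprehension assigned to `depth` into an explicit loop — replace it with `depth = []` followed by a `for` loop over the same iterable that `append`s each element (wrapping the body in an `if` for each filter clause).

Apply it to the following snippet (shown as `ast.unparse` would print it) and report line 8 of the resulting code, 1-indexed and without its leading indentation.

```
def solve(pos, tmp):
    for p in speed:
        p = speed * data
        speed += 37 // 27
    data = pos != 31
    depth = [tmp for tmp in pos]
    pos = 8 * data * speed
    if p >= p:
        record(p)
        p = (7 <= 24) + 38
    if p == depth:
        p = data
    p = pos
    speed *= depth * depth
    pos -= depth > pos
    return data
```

depth.append(tmp)

Transformed code:
def solve(pos, tmp):
    for p in speed:
        p = speed * data
        speed += 37 // 27
    data = pos != 31
    depth = []
    for tmp in pos:
        depth.append(tmp)
    pos = 8 * data * speed
    if p >= p:
        record(p)
        p = (7 <= 24) + 38
    if p == depth:
        p = data
    p = pos
    speed *= depth * depth
    pos -= depth > pos
    return data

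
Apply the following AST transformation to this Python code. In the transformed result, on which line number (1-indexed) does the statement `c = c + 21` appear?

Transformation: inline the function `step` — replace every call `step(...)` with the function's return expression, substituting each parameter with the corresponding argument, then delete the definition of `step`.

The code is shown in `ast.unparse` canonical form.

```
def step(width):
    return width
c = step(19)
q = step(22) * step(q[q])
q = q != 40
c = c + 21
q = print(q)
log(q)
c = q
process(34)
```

Transformed code:
c = 19
q = 22 * q[q]
q = q != 40
c = c + 21
q = print(q)
log(q)
c = q
process(34)

4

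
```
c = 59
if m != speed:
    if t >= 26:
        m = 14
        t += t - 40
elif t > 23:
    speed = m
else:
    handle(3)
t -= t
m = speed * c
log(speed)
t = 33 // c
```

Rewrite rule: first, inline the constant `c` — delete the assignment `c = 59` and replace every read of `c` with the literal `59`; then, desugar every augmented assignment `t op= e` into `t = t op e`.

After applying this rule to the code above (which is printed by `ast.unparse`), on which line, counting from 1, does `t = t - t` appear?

Transformed code:
if m != speed:
    if t >= 26:
        m = 14
        t = t + (t - 40)
elif t > 23:
    speed = m
else:
    handle(3)
t = t - t
m = speed * 59
log(speed)
t = 33 // 59

9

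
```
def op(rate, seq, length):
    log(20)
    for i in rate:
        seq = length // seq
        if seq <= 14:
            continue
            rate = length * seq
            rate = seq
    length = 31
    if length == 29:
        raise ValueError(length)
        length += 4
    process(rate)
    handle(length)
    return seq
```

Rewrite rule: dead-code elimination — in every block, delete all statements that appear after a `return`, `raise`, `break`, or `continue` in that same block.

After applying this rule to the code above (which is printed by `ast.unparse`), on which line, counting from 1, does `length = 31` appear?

Transformed code:
def op(rate, seq, length):
    log(20)
    for i in rate:
        seq = length // seq
        if seq <= 14:
            continue
    length = 31
    if length == 29:
        raise ValueError(length)
    process(rate)
    handle(length)
    return seq

7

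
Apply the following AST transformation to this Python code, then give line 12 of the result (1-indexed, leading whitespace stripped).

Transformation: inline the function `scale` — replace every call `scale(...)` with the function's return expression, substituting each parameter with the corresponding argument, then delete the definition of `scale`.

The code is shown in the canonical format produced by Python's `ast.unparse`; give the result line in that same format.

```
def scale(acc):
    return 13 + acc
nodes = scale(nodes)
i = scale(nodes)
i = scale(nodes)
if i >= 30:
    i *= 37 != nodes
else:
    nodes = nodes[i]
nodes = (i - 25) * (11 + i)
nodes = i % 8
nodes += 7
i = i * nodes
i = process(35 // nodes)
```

Transformed code:
nodes = 13 + nodes
i = 13 + nodes
i = 13 + nodes
if i >= 30:
    i *= 37 != nodes
else:
    nodes = nodes[i]
nodes = (i - 25) * (11 + i)
nodes = i % 8
nodes += 7
i = i * nodes
i = process(35 // nodes)

i = process(35 // nodes)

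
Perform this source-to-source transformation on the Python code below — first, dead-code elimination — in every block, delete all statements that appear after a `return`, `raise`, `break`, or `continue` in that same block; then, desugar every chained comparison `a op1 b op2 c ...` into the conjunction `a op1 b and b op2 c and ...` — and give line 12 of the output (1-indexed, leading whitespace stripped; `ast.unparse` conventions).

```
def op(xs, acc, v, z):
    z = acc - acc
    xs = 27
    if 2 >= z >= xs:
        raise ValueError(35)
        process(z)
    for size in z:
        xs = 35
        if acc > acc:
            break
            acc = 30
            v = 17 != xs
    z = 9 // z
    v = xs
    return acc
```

Transformed code:
def op(xs, acc, v, z):
    z = acc - acc
    xs = 27
    if 2 >= z and z >= xs:
        raise ValueError(35)
    for size in z:
        xs = 35
        if acc > acc:
            break
    z = 9 // z
    v = xs
    return acc

return acc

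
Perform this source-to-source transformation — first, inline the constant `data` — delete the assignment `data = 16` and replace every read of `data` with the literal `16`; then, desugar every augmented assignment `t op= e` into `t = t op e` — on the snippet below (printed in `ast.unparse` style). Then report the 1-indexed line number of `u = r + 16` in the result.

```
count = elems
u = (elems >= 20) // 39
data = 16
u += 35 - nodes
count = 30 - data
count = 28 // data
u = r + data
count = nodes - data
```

Transformed code:
count = elems
u = (elems >= 20) // 39
u = u + (35 - nodes)
count = 30 - 16
count = 28 // 16
u = r + 16
count = nodes - 16

6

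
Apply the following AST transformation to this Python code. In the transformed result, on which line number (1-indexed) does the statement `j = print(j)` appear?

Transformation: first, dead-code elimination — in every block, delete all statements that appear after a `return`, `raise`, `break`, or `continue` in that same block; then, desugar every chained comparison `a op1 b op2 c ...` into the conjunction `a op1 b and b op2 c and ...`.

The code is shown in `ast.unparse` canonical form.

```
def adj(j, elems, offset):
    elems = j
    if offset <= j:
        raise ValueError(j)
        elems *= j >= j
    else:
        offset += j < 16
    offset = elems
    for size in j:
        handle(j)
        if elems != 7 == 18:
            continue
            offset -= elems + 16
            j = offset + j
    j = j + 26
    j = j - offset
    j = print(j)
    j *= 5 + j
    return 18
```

Transformed code:
def adj(j, elems, offset):
    elems = j
    if offset <= j:
        raise ValueError(j)
    else:
        offset += j < 16
    offset = elems
    for size in j:
        handle(j)
        if elems != 7 and 7 == 18:
            continue
    j = j + 26
    j = j - offset
    j = print(j)
    j *= 5 + j
    return 18

14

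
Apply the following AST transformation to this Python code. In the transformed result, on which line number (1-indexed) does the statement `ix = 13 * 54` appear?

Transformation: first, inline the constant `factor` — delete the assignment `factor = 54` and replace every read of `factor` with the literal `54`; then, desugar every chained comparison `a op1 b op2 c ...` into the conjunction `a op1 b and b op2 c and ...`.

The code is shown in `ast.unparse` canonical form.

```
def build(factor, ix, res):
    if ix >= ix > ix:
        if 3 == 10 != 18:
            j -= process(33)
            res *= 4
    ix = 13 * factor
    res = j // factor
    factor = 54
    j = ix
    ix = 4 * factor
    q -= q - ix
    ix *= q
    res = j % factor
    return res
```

6

Transformed code:
def build(factor, ix, res):
    if ix >= ix and ix > ix:
        if 3 == 10 and 10 != 18:
            j -= process(33)
            res *= 4
    ix = 13 * 54
    res = j // 54
    j = ix
    ix = 4 * 54
    q -= q - ix
    ix *= q
    res = j % 54
    return res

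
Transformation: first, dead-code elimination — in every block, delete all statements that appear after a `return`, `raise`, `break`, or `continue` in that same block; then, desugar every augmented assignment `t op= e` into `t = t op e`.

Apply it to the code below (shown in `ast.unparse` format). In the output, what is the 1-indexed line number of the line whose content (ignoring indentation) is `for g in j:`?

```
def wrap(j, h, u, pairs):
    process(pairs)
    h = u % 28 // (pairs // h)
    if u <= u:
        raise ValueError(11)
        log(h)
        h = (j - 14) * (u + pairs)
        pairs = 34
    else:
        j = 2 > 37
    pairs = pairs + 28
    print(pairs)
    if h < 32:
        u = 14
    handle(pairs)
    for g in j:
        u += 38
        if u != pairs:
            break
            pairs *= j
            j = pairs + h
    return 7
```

Transformed code:
def wrap(j, h, u, pairs):
    process(pairs)
    h = u % 28 // (pairs // h)
    if u <= u:
        raise ValueError(11)
    else:
        j = 2 > 37
    pairs = pairs + 28
    print(pairs)
    if h < 32:
        u = 14
    handle(pairs)
    for g in j:
        u = u + 38
        if u != pairs:
            break
    return 7

13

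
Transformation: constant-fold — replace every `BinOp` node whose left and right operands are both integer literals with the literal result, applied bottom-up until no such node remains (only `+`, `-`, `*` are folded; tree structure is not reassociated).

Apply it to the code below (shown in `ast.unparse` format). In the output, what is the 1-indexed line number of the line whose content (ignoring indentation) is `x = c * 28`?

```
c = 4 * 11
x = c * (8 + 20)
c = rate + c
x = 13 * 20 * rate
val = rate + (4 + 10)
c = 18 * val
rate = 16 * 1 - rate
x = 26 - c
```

Transformed code:
c = 44
x = c * 28
c = rate + c
x = 260 * rate
val = rate + 14
c = 18 * val
rate = 16 - rate
x = 26 - c

2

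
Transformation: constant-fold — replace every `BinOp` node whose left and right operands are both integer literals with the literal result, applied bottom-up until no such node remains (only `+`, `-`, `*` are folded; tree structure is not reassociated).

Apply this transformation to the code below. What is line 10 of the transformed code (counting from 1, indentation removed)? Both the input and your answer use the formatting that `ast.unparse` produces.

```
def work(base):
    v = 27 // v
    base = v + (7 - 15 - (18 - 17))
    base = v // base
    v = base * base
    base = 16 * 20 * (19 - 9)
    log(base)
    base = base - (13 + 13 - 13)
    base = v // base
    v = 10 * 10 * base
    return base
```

v = 100 * base

Transformed code:
def work(base):
    v = 27 // v
    base = v + -9
    base = v // base
    v = base * base
    base = 3200
    log(base)
    base = base - 13
    base = v // base
    v = 100 * base
    return base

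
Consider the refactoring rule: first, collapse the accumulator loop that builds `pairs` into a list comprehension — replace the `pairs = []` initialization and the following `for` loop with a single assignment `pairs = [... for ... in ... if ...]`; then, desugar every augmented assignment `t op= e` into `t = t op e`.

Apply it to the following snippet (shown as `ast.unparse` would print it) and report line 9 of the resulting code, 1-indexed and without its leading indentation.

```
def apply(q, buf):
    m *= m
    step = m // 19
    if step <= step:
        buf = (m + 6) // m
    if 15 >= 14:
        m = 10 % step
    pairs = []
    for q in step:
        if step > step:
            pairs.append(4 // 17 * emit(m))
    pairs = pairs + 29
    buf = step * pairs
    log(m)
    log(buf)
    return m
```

pairs = pairs + 29

Transformed code:
def apply(q, buf):
    m = m * m
    step = m // 19
    if step <= step:
        buf = (m + 6) // m
    if 15 >= 14:
        m = 10 % step
    pairs = [4 // 17 * emit(m) for q in step if step > step]
    pairs = pairs + 29
    buf = step * pairs
    log(m)
    log(buf)
    return m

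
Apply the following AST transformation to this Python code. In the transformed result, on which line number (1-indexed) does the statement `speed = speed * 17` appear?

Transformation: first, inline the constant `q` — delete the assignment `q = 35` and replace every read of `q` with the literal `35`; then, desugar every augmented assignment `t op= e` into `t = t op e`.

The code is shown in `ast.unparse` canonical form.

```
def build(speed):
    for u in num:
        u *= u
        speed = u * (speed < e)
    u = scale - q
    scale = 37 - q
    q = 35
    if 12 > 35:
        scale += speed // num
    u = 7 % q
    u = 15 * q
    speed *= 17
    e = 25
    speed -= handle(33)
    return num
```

Transformed code:
def build(speed):
    for u in num:
        u = u * u
        speed = u * (speed < e)
    u = scale - 35
    scale = 37 - 35
    if 12 > 35:
        scale = scale + speed // num
    u = 7 % 35
    u = 15 * 35
    speed = speed * 17
    e = 25
    speed = speed - handle(33)
    return num

11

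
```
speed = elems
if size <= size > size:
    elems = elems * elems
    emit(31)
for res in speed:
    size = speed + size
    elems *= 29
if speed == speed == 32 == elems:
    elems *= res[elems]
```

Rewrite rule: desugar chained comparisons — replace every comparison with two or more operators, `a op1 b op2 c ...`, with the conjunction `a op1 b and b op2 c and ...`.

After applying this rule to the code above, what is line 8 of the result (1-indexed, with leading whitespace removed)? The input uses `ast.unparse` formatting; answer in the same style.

Transformed code:
speed = elems
if size <= size and size > size:
    elems = elems * elems
    emit(31)
for res in speed:
    size = speed + size
    elems *= 29
if speed == speed and speed == 32 and (32 == elems):
    elems *= res[elems]

if speed == speed and speed == 32 and (32 == elems):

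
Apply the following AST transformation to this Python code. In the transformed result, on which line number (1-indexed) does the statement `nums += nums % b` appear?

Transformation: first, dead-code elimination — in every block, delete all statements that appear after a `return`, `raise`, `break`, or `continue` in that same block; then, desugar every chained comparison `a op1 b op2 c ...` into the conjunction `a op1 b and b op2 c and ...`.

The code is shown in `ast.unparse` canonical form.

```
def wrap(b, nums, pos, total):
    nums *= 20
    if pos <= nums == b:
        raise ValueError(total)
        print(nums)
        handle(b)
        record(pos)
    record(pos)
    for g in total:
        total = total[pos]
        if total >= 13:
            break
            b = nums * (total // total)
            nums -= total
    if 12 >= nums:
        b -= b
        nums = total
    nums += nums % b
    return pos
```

13

Transformed code:
def wrap(b, nums, pos, total):
    nums *= 20
    if pos <= nums and nums == b:
        raise ValueError(total)
    record(pos)
    for g in total:
        total = total[pos]
        if total >= 13:
            break
    if 12 >= nums:
        b -= b
        nums = total
    nums += nums % b
    return pos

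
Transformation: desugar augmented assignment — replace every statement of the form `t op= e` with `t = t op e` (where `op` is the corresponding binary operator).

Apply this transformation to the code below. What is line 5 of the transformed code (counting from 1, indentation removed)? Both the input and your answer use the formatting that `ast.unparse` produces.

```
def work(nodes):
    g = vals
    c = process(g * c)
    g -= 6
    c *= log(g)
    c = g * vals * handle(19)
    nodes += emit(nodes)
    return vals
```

c = c * log(g)

Transformed code:
def work(nodes):
    g = vals
    c = process(g * c)
    g = g - 6
    c = c * log(g)
    c = g * vals * handle(19)
    nodes = nodes + emit(nodes)
    return vals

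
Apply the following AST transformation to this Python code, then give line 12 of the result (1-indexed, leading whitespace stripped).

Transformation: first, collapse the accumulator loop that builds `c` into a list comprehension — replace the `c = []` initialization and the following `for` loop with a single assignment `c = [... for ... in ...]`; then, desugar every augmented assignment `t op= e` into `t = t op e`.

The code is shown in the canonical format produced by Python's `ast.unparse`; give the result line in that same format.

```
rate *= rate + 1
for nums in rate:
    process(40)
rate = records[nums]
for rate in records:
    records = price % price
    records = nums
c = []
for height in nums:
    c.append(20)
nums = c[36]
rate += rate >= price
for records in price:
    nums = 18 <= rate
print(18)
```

nums = 18 <= rate

Transformed code:
rate = rate * (rate + 1)
for nums in rate:
    process(40)
rate = records[nums]
for rate in records:
    records = price % price
    records = nums
c = [20 for height in nums]
nums = c[36]
rate = rate + (rate >= price)
for records in price:
    nums = 18 <= rate
print(18)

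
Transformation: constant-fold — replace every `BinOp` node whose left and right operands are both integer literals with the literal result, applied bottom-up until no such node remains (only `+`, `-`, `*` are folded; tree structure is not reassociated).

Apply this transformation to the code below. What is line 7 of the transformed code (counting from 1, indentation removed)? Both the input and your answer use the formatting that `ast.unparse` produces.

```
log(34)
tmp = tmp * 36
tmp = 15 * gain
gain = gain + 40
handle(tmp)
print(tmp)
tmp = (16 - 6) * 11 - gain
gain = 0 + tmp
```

Transformed code:
log(34)
tmp = tmp * 36
tmp = 15 * gain
gain = gain + 40
handle(tmp)
print(tmp)
tmp = 110 - gain
gain = 0 + tmp

tmp = 110 - gain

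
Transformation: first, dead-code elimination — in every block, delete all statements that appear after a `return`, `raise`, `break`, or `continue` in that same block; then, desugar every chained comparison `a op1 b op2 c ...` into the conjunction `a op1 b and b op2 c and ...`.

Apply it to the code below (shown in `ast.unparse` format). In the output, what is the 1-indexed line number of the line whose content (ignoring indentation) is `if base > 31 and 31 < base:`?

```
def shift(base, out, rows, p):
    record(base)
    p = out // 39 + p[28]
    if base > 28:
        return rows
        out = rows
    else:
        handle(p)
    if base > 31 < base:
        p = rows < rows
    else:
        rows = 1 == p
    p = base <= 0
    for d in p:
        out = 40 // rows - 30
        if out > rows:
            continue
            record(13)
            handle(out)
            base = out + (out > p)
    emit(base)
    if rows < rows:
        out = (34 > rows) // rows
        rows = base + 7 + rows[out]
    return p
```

8

Transformed code:
def shift(base, out, rows, p):
    record(base)
    p = out // 39 + p[28]
    if base > 28:
        return rows
    else:
        handle(p)
    if base > 31 and 31 < base:
        p = rows < rows
    else:
        rows = 1 == p
    p = base <= 0
    for d in p:
        out = 40 // rows - 30
        if out > rows:
            continue
    emit(base)
    if rows < rows:
        out = (34 > rows) // rows
        rows = base + 7 + rows[out]
    return p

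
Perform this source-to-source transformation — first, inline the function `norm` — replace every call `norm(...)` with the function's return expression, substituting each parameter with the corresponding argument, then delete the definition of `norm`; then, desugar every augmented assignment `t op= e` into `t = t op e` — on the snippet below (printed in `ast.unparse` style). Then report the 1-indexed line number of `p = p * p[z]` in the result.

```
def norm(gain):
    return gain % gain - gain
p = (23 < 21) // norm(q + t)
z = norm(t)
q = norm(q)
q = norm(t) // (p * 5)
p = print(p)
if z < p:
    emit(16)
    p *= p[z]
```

Transformed code:
p = (23 < 21) // ((q + t) % (q + t) - (q + t))
z = t % t - t
q = q % q - q
q = (t % t - t) // (p * 5)
p = print(p)
if z < p:
    emit(16)
    p = p * p[z]

8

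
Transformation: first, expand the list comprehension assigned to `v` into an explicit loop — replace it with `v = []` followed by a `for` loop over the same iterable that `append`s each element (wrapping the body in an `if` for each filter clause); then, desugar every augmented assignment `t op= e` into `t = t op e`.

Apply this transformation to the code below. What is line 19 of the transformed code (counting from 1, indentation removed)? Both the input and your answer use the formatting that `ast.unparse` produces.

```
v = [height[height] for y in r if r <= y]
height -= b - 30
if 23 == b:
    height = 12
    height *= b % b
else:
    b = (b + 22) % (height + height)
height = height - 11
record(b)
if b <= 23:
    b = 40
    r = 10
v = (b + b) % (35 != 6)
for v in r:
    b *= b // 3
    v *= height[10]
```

v = v * height[10]

Transformed code:
v = []
for y in r:
    if r <= y:
        v.append(height[height])
height = height - (b - 30)
if 23 == b:
    height = 12
    height = height * (b % b)
else:
    b = (b + 22) % (height + height)
height = height - 11
record(b)
if b <= 23:
    b = 40
    r = 10
v = (b + b) % (35 != 6)
for v in r:
    b = b * (b // 3)
    v = v * height[10]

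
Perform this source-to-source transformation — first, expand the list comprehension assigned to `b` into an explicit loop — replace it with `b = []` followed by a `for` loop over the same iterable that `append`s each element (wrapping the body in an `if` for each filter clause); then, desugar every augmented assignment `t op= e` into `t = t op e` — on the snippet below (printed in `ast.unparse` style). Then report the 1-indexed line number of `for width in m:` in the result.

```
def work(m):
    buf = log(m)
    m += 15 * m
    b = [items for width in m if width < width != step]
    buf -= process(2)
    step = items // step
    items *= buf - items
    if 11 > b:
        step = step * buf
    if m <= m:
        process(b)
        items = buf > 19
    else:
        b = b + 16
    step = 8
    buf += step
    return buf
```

Transformed code:
def work(m):
    buf = log(m)
    m = m + 15 * m
    b = []
    for width in m:
        if width < width != step:
            b.append(items)
    buf = buf - process(2)
    step = items // step
    items = items * (buf - items)
    if 11 > b:
        step = step * buf
    if m <= m:
        process(b)
        items = buf > 19
    else:
        b = b + 16
    step = 8
    buf = buf + step
    return buf

5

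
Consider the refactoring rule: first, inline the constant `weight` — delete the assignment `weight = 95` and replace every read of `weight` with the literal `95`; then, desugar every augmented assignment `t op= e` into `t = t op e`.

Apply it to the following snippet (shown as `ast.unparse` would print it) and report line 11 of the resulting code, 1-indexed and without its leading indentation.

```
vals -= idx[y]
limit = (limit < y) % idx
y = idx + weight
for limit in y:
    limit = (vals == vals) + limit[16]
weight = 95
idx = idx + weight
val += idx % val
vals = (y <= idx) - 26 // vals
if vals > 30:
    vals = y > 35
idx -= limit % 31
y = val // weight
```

idx = idx - limit % 31

Transformed code:
vals = vals - idx[y]
limit = (limit < y) % idx
y = idx + 95
for limit in y:
    limit = (vals == vals) + limit[16]
idx = idx + 95
val = val + idx % val
vals = (y <= idx) - 26 // vals
if vals > 30:
    vals = y > 35
idx = idx - limit % 31
y = val // 95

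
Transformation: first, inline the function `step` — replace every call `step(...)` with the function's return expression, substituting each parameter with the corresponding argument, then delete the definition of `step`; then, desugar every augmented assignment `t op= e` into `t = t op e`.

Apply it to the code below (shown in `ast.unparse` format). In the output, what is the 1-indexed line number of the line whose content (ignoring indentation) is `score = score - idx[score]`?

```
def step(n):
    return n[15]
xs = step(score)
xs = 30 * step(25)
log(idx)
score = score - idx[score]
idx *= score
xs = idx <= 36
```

Transformed code:
xs = score[15]
xs = 30 * 25[15]
log(idx)
score = score - idx[score]
idx = idx * score
xs = idx <= 36

4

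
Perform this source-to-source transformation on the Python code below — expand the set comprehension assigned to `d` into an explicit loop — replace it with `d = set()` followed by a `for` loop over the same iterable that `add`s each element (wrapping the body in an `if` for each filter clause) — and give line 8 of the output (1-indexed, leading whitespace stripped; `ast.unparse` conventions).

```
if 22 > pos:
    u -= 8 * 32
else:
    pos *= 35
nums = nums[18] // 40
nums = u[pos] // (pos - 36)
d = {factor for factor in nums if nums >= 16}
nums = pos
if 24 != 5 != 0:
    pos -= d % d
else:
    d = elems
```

Transformed code:
if 22 > pos:
    u -= 8 * 32
else:
    pos *= 35
nums = nums[18] // 40
nums = u[pos] // (pos - 36)
d = set()
for factor in nums:
    if nums >= 16:
        d.add(factor)
nums = pos
if 24 != 5 != 0:
    pos -= d % d
else:
    d = elems

for factor in nums:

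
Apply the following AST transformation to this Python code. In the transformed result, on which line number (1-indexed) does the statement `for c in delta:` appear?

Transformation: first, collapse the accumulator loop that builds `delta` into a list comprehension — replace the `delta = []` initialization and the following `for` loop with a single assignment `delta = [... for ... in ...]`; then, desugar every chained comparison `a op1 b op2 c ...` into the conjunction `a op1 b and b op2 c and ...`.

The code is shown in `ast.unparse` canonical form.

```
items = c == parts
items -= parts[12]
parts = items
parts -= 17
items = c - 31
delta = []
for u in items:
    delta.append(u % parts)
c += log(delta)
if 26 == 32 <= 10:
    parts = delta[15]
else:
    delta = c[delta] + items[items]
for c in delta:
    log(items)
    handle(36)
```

Transformed code:
items = c == parts
items -= parts[12]
parts = items
parts -= 17
items = c - 31
delta = [u % parts for u in items]
c += log(delta)
if 26 == 32 and 32 <= 10:
    parts = delta[15]
else:
    delta = c[delta] + items[items]
for c in delta:
    log(items)
    handle(36)

12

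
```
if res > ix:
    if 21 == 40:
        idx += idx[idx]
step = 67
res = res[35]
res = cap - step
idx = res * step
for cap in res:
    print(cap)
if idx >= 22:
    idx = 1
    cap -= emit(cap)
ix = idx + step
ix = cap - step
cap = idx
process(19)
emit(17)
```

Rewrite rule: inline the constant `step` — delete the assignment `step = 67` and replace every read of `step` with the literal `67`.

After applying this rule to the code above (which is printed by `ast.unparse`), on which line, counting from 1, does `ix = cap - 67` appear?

Transformed code:
if res > ix:
    if 21 == 40:
        idx += idx[idx]
res = res[35]
res = cap - 67
idx = res * 67
for cap in res:
    print(cap)
if idx >= 22:
    idx = 1
    cap -= emit(cap)
ix = idx + 67
ix = cap - 67
cap = idx
process(19)
emit(17)

13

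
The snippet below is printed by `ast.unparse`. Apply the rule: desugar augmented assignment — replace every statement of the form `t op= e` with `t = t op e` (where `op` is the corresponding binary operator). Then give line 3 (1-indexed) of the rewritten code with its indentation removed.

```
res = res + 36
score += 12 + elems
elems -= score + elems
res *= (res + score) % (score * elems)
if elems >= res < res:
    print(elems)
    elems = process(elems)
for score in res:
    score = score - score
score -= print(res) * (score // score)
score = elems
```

Transformed code:
res = res + 36
score = score + (12 + elems)
elems = elems - (score + elems)
res = res * ((res + score) % (score * elems))
if elems >= res < res:
    print(elems)
    elems = process(elems)
for score in res:
    score = score - score
score = score - print(res) * (score // score)
score = elems

elems = elems - (score + elems)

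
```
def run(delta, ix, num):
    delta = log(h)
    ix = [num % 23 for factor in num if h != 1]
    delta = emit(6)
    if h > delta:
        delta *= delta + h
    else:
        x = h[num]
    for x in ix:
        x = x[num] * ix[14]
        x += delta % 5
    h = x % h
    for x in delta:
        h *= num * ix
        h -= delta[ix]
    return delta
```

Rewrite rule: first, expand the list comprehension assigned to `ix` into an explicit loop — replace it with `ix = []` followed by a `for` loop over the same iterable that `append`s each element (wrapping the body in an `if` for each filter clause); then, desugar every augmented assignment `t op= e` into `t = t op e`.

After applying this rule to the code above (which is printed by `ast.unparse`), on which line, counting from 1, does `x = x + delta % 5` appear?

14

Transformed code:
def run(delta, ix, num):
    delta = log(h)
    ix = []
    for factor in num:
        if h != 1:
            ix.append(num % 23)
    delta = emit(6)
    if h > delta:
        delta = delta * (delta + h)
    else:
        x = h[num]
    for x in ix:
        x = x[num] * ix[14]
        x = x + delta % 5
    h = x % h
    for x in delta:
        h = h * (num * ix)
        h = h - delta[ix]
    return delta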